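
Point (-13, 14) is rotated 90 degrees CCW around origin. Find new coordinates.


cos(90) = 0, sin(90) = 1
x' = -13*0 - 14*1 = -14
y' = -13*1 + 14*0 = -13

(-14, -13)


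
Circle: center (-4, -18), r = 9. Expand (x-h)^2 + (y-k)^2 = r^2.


(x+ 4)^2 + (y+ 18)^2 = 9^2
D = -2h = 8, E = -2k = 36
F = h^2+k^2-r^2 = 16+324-81 = 259

x^2 + y^2 + 8x + 36y + 259 = 0


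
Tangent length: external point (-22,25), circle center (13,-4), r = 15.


d = sqrt((-22-13)^2 + (25+ 4)^2) = sqrt(1225+841) = 45.4533
L = sqrt(2066.0000 - 225) = sqrt(1841.0000) = 42.9069

42.9069


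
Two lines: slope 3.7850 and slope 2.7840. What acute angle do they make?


m1-m2 = 1.001
1+m1*m2 = 11.53744
tan(theta) = |1.001/11.53744| = 0.086761
theta = arctan(|1.001/11.53744|) = 4.9586 degrees (acute angle)

4.9586 degrees


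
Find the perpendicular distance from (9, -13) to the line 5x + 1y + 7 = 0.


|5*9 + 1*(-13) + 7| = |39| = 39
sqrt(25 + 1) = sqrt(26) = 5.0990
d = 39/sqrt(26) = 7.6485

7.6485


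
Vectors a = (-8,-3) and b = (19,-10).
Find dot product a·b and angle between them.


a·b = -8*19 - 3*(-10) = -152 + 30 = -122
|a| = sqrt(64+9) = 8.5440
|b| = sqrt(361+100) = 21.4709
cos(theta) = -122/(sqrt(73)*sqrt(461)) = -122/sqrt(33653) = -0.665040
theta = arccos(-122/sqrt(33653)) = 131.6854 degrees

a·b = -122, theta = 131.6854 deg


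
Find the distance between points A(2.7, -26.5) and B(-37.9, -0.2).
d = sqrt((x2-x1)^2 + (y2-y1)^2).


dx = -37.9 - 2.7 = -40.6
dy = -0.2 + 26.5 = 26.3
d = sqrt(1648.36 + 691.69) = sqrt(2340.05) = 48.3741

48.3741


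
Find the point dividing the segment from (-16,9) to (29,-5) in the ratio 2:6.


Px = (2*29 + 6*(-16))/8 = -38/8 = -4.7500
Py = (2*(-5) + 6*9)/8 = 44/8 = 5.5000

P = (-4.7500, 5.5000)


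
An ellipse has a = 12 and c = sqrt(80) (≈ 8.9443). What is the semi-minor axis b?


b^2 = 12^2 - (sqrt(80))^2 = 144 - 80 = 64
b = sqrt(64) = 8

b = 8


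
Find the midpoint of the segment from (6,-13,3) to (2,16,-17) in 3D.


Mx = (6+2)/2 = 4.0000
My = (-13+16)/2 = 1.5000
Mz = (3- 17)/2 = -7.0000

M = (4.0000, 1.5000, -7.0000)


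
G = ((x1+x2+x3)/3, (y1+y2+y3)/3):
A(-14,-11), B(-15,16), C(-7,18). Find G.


Gx = (-14- 15- 7)/3 = -36/3 = -12.0000
Gy = (-11+16+18)/3 = 23/3 = 7.6667

G = (-12.0000, 7.6667)


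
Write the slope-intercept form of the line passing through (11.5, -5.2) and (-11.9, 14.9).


m = (20.1)/(-23.4) = -0.8590
b = y1 - m*x1 = -5.2 - (20.1*11.5)/(-23.4) = -5.2 + 9.8782 = 4.6782

y = -0.8590x + 4.6782


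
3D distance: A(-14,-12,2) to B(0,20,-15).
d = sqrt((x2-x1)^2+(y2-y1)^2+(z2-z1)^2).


dx=14, dy=32, dz=-17
d = sqrt(196+1024+289) = sqrt(1509) = 38.8458

38.8458


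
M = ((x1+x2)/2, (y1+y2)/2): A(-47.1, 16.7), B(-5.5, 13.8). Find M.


Mx = (-47.1 - 5.5)/2 = -52.6/2 = -26.3000
My = (16.7 + 13.8)/2 = 30.5/2 = 15.2500

(-26.3000, 15.2500)


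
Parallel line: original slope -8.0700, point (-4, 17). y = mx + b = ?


Parallel lines have equal slopes.
m2 = -8.0700
b2 = 17 + 8.0700*(-4) = -15.2800

y = -8.0700x - 15.2800


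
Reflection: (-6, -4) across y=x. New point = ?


Reflection rule for y=x: (y, x)
(-6, -4) -> (-4, -6)

(-4, -6)


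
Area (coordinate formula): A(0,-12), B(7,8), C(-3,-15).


0*(8+ 15) = 0
7*(-15+ 12) = -21
-3*(-12-8) = 60
sum = 39
Area = |39|/2 = 19.5000

19.5000 sq units


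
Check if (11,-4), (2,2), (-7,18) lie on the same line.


11*(2-18) + 2*(18+ 4) - 7*(-4-2)
= -176 + 44 + 42 = -90

No, not collinear (determinant = -90)


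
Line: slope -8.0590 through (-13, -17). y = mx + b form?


y + 17 = -8.0590(x + 13)
y = -8.0590x - 17 + 8.0590*(-13)
y = -8.0590x - 121.7670

y = -8.0590x - 121.7670


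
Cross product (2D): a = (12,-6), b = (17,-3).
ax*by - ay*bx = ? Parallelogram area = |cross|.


cross = 12*(-3) + 6*17 = -36 + 102 = 66
Parallelogram area = |66| = 66

cross = 66, parallelogram area = 66


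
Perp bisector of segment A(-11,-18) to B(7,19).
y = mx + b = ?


Midpoint = (-2, 0.5)
Slope of AB = dy/dx = 37/18 = 2.0556
Perp slope = -dx/dy = -18/37 = -0.4865
b = My - (perp slope)*Mx = 0.5 + (18*(-2))/37 = 0.5 - 0.9730 = -0.4730

y = -0.4865x - 0.4730


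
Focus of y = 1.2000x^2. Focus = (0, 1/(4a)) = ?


a = 1.2000
4a = 4.8000
focus = (0, 1/4.8000) = (0, 0.2083)

Focus = (0, 0.2083)


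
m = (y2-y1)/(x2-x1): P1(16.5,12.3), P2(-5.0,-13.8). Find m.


dy = -13.8 - 12.3 = -26.1
dx = -5.0 - 16.5 = -21.5
m = -26.1/(-21.5) = 1.2140

m = 1.2140


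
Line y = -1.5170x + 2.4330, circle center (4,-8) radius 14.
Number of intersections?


Substitute y = -1.5170x + 2.4330: (x-4)^2 + (-1.5170x+2.4330+ 8)^2 = 196
Expand to Ax^2 + Bx + C = 0, where b-k = 10.433
A = 1+m^2 = 3.301289
B = 2(m(b-k) - h) = 2(-1.5170*10.433 - 4) = -39.653722
C = h^2 + (b-k)^2 - r^2 = 16 + 108.847489 - 196 = -71.152511
disc = B^2-4AC = 1572.4177 + 939.5800 = 2511.9977
disc > 0

2 intersection points


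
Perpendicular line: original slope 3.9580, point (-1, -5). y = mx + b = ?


Perpendicular slope = -1/m1 = -1/3.9580 = -0.2527
b2 = y0 - m2*x0 = -5 - 1/3.9580 = -5 - 0.2527 = -5.2527

y = -0.2527x - 5.2527


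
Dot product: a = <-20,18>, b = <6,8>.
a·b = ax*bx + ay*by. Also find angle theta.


a·b = -20*6 + 18*8 = -120 + 144 = 24
|a| = sqrt(400+324) = 26.9072
|b| = sqrt(36+64) = 10.0000
cos(theta) = 24/(sqrt(724)*sqrt(100)) = 24/sqrt(72400) = 0.089195
theta = arccos(24/sqrt(72400)) = 84.8827 degrees

a·b = 24, theta = 84.8827 deg


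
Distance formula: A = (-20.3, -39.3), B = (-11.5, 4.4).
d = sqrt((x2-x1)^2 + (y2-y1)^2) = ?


dx = -11.5 + 20.3 = 8.8
dy = 4.4 + 39.3 = 43.7
d = sqrt(77.44 + 1909.69) = sqrt(1987.13) = 44.5772

44.5772


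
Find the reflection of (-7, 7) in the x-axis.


Reflection rule for x-axis: (x, -y)
(-7, 7) -> (-7, -7)

(-7, -7)


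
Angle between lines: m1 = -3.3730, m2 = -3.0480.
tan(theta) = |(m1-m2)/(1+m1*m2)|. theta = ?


m1-m2 = -0.325
1+m1*m2 = 11.280904
tan(theta) = |-0.325/11.280904| = 0.028810
theta = arctan(|-0.325/11.280904|) = 1.6502 degrees (acute angle)

1.6502 degrees


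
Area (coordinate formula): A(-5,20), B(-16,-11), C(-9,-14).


-5*(-11+ 14) = -15
-16*(-14-20) = 544
-9*(20+ 11) = -279
sum = 250
Area = |250|/2 = 125.0000

125.0000 sq units


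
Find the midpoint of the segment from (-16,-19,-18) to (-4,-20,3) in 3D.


Mx = (-16- 4)/2 = -10.0000
My = (-19- 20)/2 = -19.5000
Mz = (-18+3)/2 = -7.5000

M = (-10.0000, -19.5000, -7.5000)


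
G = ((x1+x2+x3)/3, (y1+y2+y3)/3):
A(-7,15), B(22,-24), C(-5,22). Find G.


Gx = (-7+22- 5)/3 = 10/3 = 3.3333
Gy = (15- 24+22)/3 = 13/3 = 4.3333

G = (3.3333, 4.3333)


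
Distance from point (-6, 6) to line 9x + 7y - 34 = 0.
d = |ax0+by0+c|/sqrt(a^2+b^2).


|9*(-6) + 7*6 - 34| = |-46| = 46
sqrt(81 + 49) = sqrt(130) = 11.4018
d = 46/sqrt(130) = 4.0345

4.0345


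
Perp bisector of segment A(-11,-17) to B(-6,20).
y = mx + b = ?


Midpoint = (-8.5, 1.5)
Slope of AB = dy/dx = 37/5 = 7.4000
Perp slope = -dx/dy = -5/37 = -0.1351
b = My - (perp slope)*Mx = 1.5 + (5*(-8.5))/37 = 1.5 - 1.1486 = 0.3514

y = -0.1351x + 0.3514


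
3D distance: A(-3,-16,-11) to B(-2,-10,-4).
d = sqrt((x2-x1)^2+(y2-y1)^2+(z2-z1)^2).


dx=1, dy=6, dz=7
d = sqrt(1+36+49) = sqrt(86) = 9.2736

9.2736


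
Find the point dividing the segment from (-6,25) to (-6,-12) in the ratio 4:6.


Px = (4*(-6) + 6*(-6))/10 = -60/10 = -6.0000
Py = (4*(-12) + 6*25)/10 = 102/10 = 10.2000

P = (-6.0000, 10.2000)


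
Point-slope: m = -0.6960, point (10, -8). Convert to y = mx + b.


y + 8 = -0.6960(x - 10)
y = -0.6960x - 8 + 0.6960*10
y = -0.6960x - 1.0400

y = -0.6960x - 1.0400


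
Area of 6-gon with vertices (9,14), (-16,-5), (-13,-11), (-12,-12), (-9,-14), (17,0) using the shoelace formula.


sum(xi*y_{i+1}) = 9*(-5) - 16*(-11) - 13*(-12) - 12*(-14) - 9*0 + 17*14 = 693
sum(yi*x_{i+1}) = 14*(-16) - 5*(-13) - 11*(-12) - 12*(-9) - 14*17 + 0*9 = -157
Area = |693 + 157|/2 = 850/2 = 425.0000

425.0000 sq units


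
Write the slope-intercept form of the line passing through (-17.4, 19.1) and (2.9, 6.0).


m = (-13.1)/(20.3) = -0.6453
b = y1 - m*x1 = 19.1 - (-13.1*(-17.4))/(20.3) = 19.1 - 11.2286 = 7.8714

y = -0.6453x + 7.8714


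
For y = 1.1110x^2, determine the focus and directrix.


a = 1.1110
1/(4a) = 0.2250
Focus = (0, 0.2250)
Directrix: y = -0.2250

Focus = (0, 0.2250), Directrix: y = -0.2250


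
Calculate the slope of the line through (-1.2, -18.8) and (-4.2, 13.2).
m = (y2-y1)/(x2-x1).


dy = 13.2 + 18.8 = 32.0
dx = -4.2 + 1.2 = -3.0
m = 32.0/(-3.0) = -10.6667

m = -10.6667


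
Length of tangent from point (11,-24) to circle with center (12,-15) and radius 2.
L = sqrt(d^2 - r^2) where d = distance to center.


d = sqrt((11-12)^2 + (-24+ 15)^2) = sqrt(1+81) = 9.0554
L = sqrt(82.0000 - 4) = sqrt(78.0000) = 8.8318

8.8318


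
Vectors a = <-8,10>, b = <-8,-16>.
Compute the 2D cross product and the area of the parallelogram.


cross = -8*(-16) - 10*(-8) = 128 + 80 = 208
Parallelogram area = |208| = 208

cross = 208, parallelogram area = 208


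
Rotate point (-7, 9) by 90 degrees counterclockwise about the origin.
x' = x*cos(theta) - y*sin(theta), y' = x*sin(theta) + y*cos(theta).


cos(90) = 0, sin(90) = 1
x' = -7*0 - 9*1 = -9
y' = -7*1 + 9*0 = -7

(-9, -7)


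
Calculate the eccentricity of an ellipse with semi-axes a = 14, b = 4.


c = sqrt(196-16) = sqrt(180) = 13.4164
e = c/a = sqrt(180)/14 = 0.9583

e = 0.9583


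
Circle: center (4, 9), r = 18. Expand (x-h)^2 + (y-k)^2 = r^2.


(x-4)^2 + (y-9)^2 = 18^2
D = -2h = -8, E = -2k = -18
F = h^2+k^2-r^2 = 16+81-324 = -227

x^2 + y^2 - 8x - 18y - 227 = 0


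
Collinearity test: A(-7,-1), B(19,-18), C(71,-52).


-7*(-18+ 52) + 19*(-52+ 1) + 71*(-1+ 18)
= -238 - 969 + 1207 = 0

Yes, collinear (determinant = 0)


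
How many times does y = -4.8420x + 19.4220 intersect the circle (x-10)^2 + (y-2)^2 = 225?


Substitute y = -4.8420x + 19.4220: (x-10)^2 + (-4.8420x+19.4220-2)^2 = 225
Expand to Ax^2 + Bx + C = 0, where b-k = 17.422
A = 1+m^2 = 24.444964
B = 2(m(b-k) - h) = 2(-4.8420*17.422 - 10) = -188.714648
C = h^2 + (b-k)^2 - r^2 = 100 + 303.526084 - 225 = 178.526084
disc = B^2-4AC = 35613.2184 - 17456.2548 = 18156.9636
disc > 0

2 intersection points


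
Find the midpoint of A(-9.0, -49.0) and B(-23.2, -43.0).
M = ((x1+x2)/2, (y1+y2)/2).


Mx = (-9.0 - 23.2)/2 = -32.2/2 = -16.1000
My = (-49.0 - 43.0)/2 = -92.0/2 = -46.0000

(-16.1000, -46.0000)


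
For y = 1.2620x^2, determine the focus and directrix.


a = 1.2620
1/(4a) = 0.1981
Focus = (0, 0.1981)
Directrix: y = -0.1981

Focus = (0, 0.1981), Directrix: y = -0.1981


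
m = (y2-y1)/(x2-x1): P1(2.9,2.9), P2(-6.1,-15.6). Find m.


dy = -15.6 - 2.9 = -18.5
dx = -6.1 - 2.9 = -9.0
m = -18.5/(-9.0) = 2.0556

m = 2.0556


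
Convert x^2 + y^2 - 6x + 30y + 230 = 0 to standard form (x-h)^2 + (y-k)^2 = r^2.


h = -D/2 = 6/2 = 3
k = -E/2 = -30/2 = -15
r^2 = h^2 + k^2 - F = 9 + 225 - 230 = 4
r = 2

Center (3, -15), radius = 2


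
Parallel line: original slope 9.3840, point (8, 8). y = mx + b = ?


Parallel lines have equal slopes.
m2 = 9.3840
b2 = 8 - 9.3840*8 = -67.0720

y = 9.3840x - 67.0720


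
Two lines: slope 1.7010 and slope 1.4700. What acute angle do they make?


m1-m2 = 0.231
1+m1*m2 = 3.50047
tan(theta) = |0.231/3.50047| = 0.065991
theta = arctan(|0.231/3.50047|) = 3.7755 degrees (acute angle)

3.7755 degrees


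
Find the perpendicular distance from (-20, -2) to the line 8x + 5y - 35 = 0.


|8*(-20) + 5*(-2) - 35| = |-205| = 205
sqrt(64 + 25) = sqrt(89) = 9.4340
d = 205/sqrt(89) = 21.7300

21.7300


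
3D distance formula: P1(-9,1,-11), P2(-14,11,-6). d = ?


dx=-5, dy=10, dz=5
d = sqrt(25+100+25) = sqrt(150) = 12.2474

12.2474


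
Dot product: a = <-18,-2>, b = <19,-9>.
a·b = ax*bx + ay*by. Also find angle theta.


a·b = -18*19 - 2*(-9) = -342 + 18 = -324
|a| = sqrt(324+4) = 18.1108
|b| = sqrt(361+81) = 21.0238
cos(theta) = -324/(sqrt(328)*sqrt(442)) = -324/sqrt(144976) = -0.850936
theta = arccos(-324/sqrt(144976)) = 148.3136 degrees

a·b = -324, theta = 148.3136 deg


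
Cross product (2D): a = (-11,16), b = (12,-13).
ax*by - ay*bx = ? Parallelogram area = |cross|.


cross = -11*(-13) - 16*12 = 143 - 192 = -49
Parallelogram area = |-49| = 49

cross = -49, parallelogram area = 49


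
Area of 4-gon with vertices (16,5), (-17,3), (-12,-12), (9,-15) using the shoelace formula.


sum(xi*y_{i+1}) = 16*3 - 17*(-12) - 12*(-15) + 9*5 = 477
sum(yi*x_{i+1}) = 5*(-17) + 3*(-12) - 12*9 - 15*16 = -469
Area = |477 + 469|/2 = 946/2 = 473.0000

473.0000 sq units


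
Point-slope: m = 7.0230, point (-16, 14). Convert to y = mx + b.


y - 14 = 7.0230(x + 16)
y = 7.0230x + 14 - 7.0230*(-16)
y = 7.0230x + 126.3680

y = 7.0230x + 126.3680


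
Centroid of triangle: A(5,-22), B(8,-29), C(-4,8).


Gx = (5+8- 4)/3 = 9/3 = 3.0000
Gy = (-22- 29+8)/3 = -43/3 = -14.3333

G = (3.0000, -14.3333)


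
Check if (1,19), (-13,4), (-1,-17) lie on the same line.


1*(4+ 17) - 13*(-17-19) - 1*(19-4)
= 21 + 468 - 15 = 474

No, not collinear (determinant = 474)


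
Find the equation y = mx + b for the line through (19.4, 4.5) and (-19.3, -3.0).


m = (-7.5)/(-38.7) = 0.1938
b = y1 - m*x1 = 4.5 - (-7.5*19.4)/(-38.7) = 4.5 - 3.7597 = 0.7403

y = 0.1938x + 0.7403


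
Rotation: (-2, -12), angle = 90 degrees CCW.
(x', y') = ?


cos(90) = 0, sin(90) = 1
x' = -2*0 + 12*1 = 12
y' = -2*1 - 12*0 = -2

(12, -2)


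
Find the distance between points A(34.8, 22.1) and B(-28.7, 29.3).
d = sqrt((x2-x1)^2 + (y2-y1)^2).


dx = -28.7 - 34.8 = -63.5
dy = 29.3 - 22.1 = 7.2
d = sqrt(4032.25 + 51.84) = sqrt(4084.09) = 63.9069

63.9069


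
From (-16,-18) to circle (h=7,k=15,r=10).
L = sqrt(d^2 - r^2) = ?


d = sqrt((-16-7)^2 + (-18-15)^2) = sqrt(529+1089) = 40.2244
L = sqrt(1618.0000 - 100) = sqrt(1518.0000) = 38.9615

38.9615


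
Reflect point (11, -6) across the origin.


Reflection rule for origin: (-x, -y)
(11, -6) -> (-11, 6)

(-11, 6)


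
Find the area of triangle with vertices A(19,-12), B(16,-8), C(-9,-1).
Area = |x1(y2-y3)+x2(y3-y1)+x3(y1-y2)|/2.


19*(-8+ 1) = -133
16*(-1+ 12) = 176
-9*(-12+ 8) = 36
sum = 79
Area = |79|/2 = 39.5000

39.5000 sq units


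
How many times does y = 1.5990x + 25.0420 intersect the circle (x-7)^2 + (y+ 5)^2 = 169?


Substitute y = 1.5990x + 25.0420: (x-7)^2 + (1.5990x+25.0420+ 5)^2 = 169
Expand to Ax^2 + Bx + C = 0, where b-k = 30.042
A = 1+m^2 = 3.556801
B = 2(m(b-k) - h) = 2(1.5990*30.042 - 7) = 82.074316
C = h^2 + (b-k)^2 - r^2 = 49 + 902.521764 - 169 = 782.521764
disc = B^2-4AC = 6736.1933 - 11133.0968 = -4396.9035
disc < 0

0 intersection points


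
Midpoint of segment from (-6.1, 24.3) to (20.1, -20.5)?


Mx = (-6.1 + 20.1)/2 = 14/2 = 7.0000
My = (24.3 - 20.5)/2 = 3.8/2 = 1.9000

(7.0000, 1.9000)


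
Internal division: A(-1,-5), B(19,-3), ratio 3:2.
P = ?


Px = (3*19 + 2*(-1))/5 = 55/5 = 11.0000
Py = (3*(-3) + 2*(-5))/5 = -19/5 = -3.8000

P = (11.0000, -3.8000)


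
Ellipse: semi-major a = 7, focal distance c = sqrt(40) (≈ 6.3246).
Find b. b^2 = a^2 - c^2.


b^2 = 7^2 - (sqrt(40))^2 = 49 - 40 = 9
b = sqrt(9) = 3

b = 3


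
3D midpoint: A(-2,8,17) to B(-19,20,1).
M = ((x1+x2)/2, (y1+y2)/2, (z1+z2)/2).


Mx = (-2- 19)/2 = -10.5000
My = (8+20)/2 = 14.0000
Mz = (17+1)/2 = 9.0000

M = (-10.5000, 14.0000, 9.0000)


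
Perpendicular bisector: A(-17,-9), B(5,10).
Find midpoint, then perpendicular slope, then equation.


Midpoint = (-6, 0.5)
Slope of AB = dy/dx = 19/22 = 0.8636
Perp slope = -dx/dy = -22/19 = -1.1579
b = My - (perp slope)*Mx = 0.5 + (22*(-6))/19 = 0.5 - 6.9474 = -6.4474

y = -1.1579x - 6.4474


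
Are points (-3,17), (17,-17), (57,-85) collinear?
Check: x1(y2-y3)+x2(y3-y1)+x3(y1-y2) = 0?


-3*(-17+ 85) + 17*(-85-17) + 57*(17+ 17)
= -204 - 1734 + 1938 = 0

Yes, collinear (determinant = 0)


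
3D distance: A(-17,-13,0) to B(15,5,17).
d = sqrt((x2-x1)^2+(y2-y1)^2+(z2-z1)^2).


dx=32, dy=18, dz=17
d = sqrt(1024+324+289) = sqrt(1637) = 40.4599

40.4599


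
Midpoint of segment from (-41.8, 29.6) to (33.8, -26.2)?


Mx = (-41.8 + 33.8)/2 = -8.0/2 = -4.0000
My = (29.6 - 26.2)/2 = 3.4/2 = 1.7000

(-4.0000, 1.7000)


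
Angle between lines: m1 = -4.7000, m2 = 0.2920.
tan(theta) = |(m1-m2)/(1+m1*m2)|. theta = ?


m1-m2 = -4.992
1+m1*m2 = -0.3724
tan(theta) = |-4.992/(-0.3724)| = 13.404941
theta = arctan(|-4.992/(-0.3724)|) = 85.7337 degrees (acute angle)

85.7337 degrees


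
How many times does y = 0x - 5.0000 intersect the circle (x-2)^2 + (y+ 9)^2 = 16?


Substitute y = 0x - 5.0000: (x-2)^2 + (0x- 5.0000+ 9)^2 = 16
Expand to Ax^2 + Bx + C = 0, where b-k = 4
A = 1+m^2 = 1
B = 2(m(b-k) - h) = 2(0*4 - 2) = -4
C = h^2 + (b-k)^2 - r^2 = 4 + 16 - 16 = 4
disc = B^2-4AC = 16.0000 - 16.0000 = 0
disc = 0

1 intersection point (tangent)


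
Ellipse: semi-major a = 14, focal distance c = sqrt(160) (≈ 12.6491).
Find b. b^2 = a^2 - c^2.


b^2 = 14^2 - (sqrt(160))^2 = 196 - 160 = 36
b = sqrt(36) = 6

b = 6


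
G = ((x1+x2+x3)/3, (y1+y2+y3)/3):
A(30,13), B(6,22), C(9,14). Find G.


Gx = (30+6+9)/3 = 45/3 = 15.0000
Gy = (13+22+14)/3 = 49/3 = 16.3333

G = (15.0000, 16.3333)


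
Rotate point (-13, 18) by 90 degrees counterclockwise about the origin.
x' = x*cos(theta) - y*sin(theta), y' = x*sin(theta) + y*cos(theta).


cos(90) = 0, sin(90) = 1
x' = -13*0 - 18*1 = -18
y' = -13*1 + 18*0 = -13

(-18, -13)


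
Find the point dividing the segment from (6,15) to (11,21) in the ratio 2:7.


Px = (2*11 + 7*6)/9 = 64/9 = 7.1111
Py = (2*21 + 7*15)/9 = 147/9 = 16.3333

P = (7.1111, 16.3333)


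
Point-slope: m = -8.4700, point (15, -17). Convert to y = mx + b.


y + 17 = -8.4700(x - 15)
y = -8.4700x - 17 + 8.4700*15
y = -8.4700x + 110.0500

y = -8.4700x + 110.0500


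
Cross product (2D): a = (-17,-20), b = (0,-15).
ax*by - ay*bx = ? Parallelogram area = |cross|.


cross = -17*(-15) + 20*0 = 255 - 0 = 255
Parallelogram area = |255| = 255

cross = 255, parallelogram area = 255


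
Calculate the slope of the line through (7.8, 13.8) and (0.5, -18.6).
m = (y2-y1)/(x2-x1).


dy = -18.6 - 13.8 = -32.4
dx = 0.5 - 7.8 = -7.3
m = -32.4/(-7.3) = 4.4384

m = 4.4384


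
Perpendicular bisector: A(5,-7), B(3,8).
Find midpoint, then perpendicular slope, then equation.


Midpoint = (4, 0.5)
Slope of AB = dy/dx = 15/(-2) = -7.5000
Perp slope = -dx/dy = 2/15 = 0.1333
b = My - (perp slope)*Mx = 0.5 + (-2*4)/15 = 0.5 - 0.5333 = -0.0333

y = 0.1333x - 0.0333


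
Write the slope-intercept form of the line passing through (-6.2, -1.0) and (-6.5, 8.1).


m = (9.1)/(-0.3) = -30.3333
b = y1 - m*x1 = -1.0 - (9.1*(-6.2))/(-0.3) = -1.0 - 188.0667 = -189.0667

y = -30.3333x - 189.0667


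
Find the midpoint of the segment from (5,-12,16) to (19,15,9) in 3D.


Mx = (5+19)/2 = 12.0000
My = (-12+15)/2 = 1.5000
Mz = (16+9)/2 = 12.5000

M = (12.0000, 1.5000, 12.5000)


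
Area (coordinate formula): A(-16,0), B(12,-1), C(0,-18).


-16*(-1+ 18) = -272
12*(-18-0) = -216
0*(0+ 1) = 0
sum = -488
Area = |-488|/2 = 244.0000

244.0000 sq units


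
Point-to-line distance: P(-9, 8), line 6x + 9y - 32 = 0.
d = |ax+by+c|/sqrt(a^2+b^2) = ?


|6*(-9) + 9*8 - 32| = |-14| = 14
sqrt(36 + 81) = sqrt(117) = 10.8167
d = 14/sqrt(117) = 1.2943

1.2943


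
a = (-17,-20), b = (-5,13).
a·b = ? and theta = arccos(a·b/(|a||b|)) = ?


a·b = -17*(-5) - 20*13 = 85 - 260 = -175
|a| = sqrt(289+400) = 26.2488
|b| = sqrt(25+169) = 13.9284
cos(theta) = -175/(sqrt(689)*sqrt(194)) = -175/sqrt(133666) = -0.478660
theta = arccos(-175/sqrt(133666)) = 118.5980 degrees

a·b = -175, theta = 118.5980 deg


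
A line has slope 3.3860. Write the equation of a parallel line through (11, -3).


Parallel lines have equal slopes.
m2 = 3.3860
b2 = -3 - 3.3860*11 = -40.2460

y = 3.3860x - 40.2460


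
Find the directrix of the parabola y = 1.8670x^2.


a = 1.8670
1/(4a) = 0.1339
directrix: y = -0.1339 = -0.1339

y = -0.1339


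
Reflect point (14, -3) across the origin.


Reflection rule for origin: (-x, -y)
(14, -3) -> (-14, 3)

(-14, 3)


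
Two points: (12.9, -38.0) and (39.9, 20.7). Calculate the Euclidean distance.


dx = 39.9 - 12.9 = 27.0
dy = 20.7 + 38.0 = 58.7
d = sqrt(729.0 + 3445.69) = sqrt(4174.69) = 64.6118

64.6118


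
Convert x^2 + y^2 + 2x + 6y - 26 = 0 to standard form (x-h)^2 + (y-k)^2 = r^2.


h = -D/2 = -2/2 = -1
k = -E/2 = -6/2 = -3
r^2 = h^2 + k^2 - F = 1 + 9 + 26 = 36
r = 6

Center (-1, -3), radius = 6


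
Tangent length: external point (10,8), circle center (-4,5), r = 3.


d = sqrt((10+ 4)^2 + (8-5)^2) = sqrt(196+9) = 14.3178
L = sqrt(205.0000 - 9) = sqrt(196.0000) = 14.0000

14.0000


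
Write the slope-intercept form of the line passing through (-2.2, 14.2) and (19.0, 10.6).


m = (-3.6)/(21.2) = -0.1698
b = y1 - m*x1 = 14.2 - (-3.6*(-2.2))/(21.2) = 14.2 - 0.3736 = 13.8264

y = -0.1698x + 13.8264


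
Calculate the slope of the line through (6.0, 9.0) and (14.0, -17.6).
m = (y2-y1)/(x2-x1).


dy = -17.6 - 9.0 = -26.6
dx = 14.0 - 6.0 = 8.0
m = -26.6/8.0 = -3.3250

m = -3.3250


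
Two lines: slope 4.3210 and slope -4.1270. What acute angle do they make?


m1-m2 = 8.448
1+m1*m2 = -16.832767
tan(theta) = |8.448/(-16.832767)| = 0.501878
theta = arctan(|8.448/(-16.832767)|) = 26.6511 degrees (acute angle)

26.6511 degrees


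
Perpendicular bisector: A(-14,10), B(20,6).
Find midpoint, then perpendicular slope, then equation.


Midpoint = (3, 8)
Slope of AB = dy/dx = -4/34 = -0.1176
Perp slope = -dx/dy = 34/4 = 8.5000
b = My - (perp slope)*Mx = 8 + (34*3)/(-4) = 8 - 25.5000 = -17.5000

y = 8.5000x - 17.5000


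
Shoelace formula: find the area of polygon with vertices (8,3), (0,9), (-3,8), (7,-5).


sum(xi*y_{i+1}) = 8*9 + 0*8 - 3*(-5) + 7*3 = 108
sum(yi*x_{i+1}) = 3*0 + 9*(-3) + 8*7 - 5*8 = -11
Area = |108 + 11|/2 = 119/2 = 59.5000

59.5000 sq units


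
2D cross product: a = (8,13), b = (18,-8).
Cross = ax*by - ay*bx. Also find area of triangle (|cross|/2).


cross = 8*(-8) - 13*18 = -64 - 234 = -298
Triangle area = |-298|/2 = 298/2 = 149.0000

cross = -298, triangle area = 149.0000


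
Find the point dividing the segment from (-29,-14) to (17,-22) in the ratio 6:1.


Px = (6*17 + 1*(-29))/7 = 73/7 = 10.4286
Py = (6*(-22) + 1*(-14))/7 = -146/7 = -20.8571

P = (10.4286, -20.8571)


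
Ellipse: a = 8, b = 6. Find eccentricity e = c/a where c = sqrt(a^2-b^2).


c = sqrt(64-36) = sqrt(28) = 5.2915
e = c/a = sqrt(28)/8 = 0.6614

e = 0.6614


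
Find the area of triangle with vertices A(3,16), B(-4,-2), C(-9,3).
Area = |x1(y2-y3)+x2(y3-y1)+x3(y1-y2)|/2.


3*(-2-3) = -15
-4*(3-16) = 52
-9*(16+ 2) = -162
sum = -125
Area = |-125|/2 = 62.5000

62.5000 sq units


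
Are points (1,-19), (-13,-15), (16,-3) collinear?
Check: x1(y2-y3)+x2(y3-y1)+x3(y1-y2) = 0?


1*(-15+ 3) - 13*(-3+ 19) + 16*(-19+ 15)
= -12 - 208 - 64 = -284

No, not collinear (determinant = -284)


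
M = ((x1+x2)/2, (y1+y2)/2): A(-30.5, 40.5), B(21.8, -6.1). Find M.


Mx = (-30.5 + 21.8)/2 = -8.7/2 = -4.3500
My = (40.5 - 6.1)/2 = 34.4/2 = 17.2000

(-4.3500, 17.2000)


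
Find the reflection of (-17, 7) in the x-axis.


Reflection rule for x-axis: (x, -y)
(-17, 7) -> (-17, -7)

(-17, -7)


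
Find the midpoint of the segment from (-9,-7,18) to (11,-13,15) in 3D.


Mx = (-9+11)/2 = 1.0000
My = (-7- 13)/2 = -10.0000
Mz = (18+15)/2 = 16.5000

M = (1.0000, -10.0000, 16.5000)


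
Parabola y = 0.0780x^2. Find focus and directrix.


a = 0.0780
1/(4a) = 3.2051
Focus = (0, 3.2051)
Directrix: y = -3.2051

Focus = (0, 3.2051), Directrix: y = -3.2051


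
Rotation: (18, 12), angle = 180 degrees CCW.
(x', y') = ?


cos(180) = -1, sin(180) = 0
x' = 18*(-1) - 12*0 = -18
y' = 18*0 + 12*(-1) = -12

(-18, -12)


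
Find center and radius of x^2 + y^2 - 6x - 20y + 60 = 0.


h = -D/2 = 6/2 = 3
k = -E/2 = 20/2 = 10
r^2 = h^2 + k^2 - F = 9 + 100 - 60 = 49
r = 7

Center (3, 10), radius = 7


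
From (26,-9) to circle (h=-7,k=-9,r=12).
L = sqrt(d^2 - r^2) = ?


d = sqrt((26+ 7)^2 + (-9+ 9)^2) = sqrt(1089+0) = 33.0000
L = sqrt(1089.0000 - 144) = sqrt(945.0000) = 30.7409

30.7409


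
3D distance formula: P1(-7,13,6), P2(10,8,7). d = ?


dx=17, dy=-5, dz=1
d = sqrt(289+25+1) = sqrt(315) = 17.7482

17.7482


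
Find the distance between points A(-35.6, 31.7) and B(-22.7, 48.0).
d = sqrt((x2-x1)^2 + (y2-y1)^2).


dx = -22.7 + 35.6 = 12.9
dy = 48.0 - 31.7 = 16.3
d = sqrt(166.41 + 265.69) = sqrt(432.1) = 20.7870

20.7870


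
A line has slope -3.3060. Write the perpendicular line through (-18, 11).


Perpendicular slope = -1/m1 = -1/(-3.3060) = 0.3025
b2 = y0 - m2*x0 = 11 - 18/(-3.3060) = 11 + 5.4446 = 16.4446

y = 0.3025x + 16.4446


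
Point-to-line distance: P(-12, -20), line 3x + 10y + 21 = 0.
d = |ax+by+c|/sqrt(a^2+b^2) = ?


|3*(-12) + 10*(-20) + 21| = |-215| = 215
sqrt(9 + 100) = sqrt(109) = 10.4403
d = 215/sqrt(109) = 20.5933

20.5933


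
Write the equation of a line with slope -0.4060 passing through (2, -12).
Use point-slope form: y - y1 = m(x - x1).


y + 12 = -0.4060(x - 2)
y = -0.4060x - 12 + 0.4060*2
y = -0.4060x - 11.1880

y = -0.4060x - 11.1880


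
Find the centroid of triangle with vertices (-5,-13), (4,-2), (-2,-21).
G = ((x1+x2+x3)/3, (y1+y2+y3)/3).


Gx = (-5+4- 2)/3 = -3/3 = -1.0000
Gy = (-13- 2- 21)/3 = -36/3 = -12.0000

G = (-1.0000, -12.0000)


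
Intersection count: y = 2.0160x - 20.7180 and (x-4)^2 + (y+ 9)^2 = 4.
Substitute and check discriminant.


Substitute y = 2.0160x - 20.7180: (x-4)^2 + (2.0160x- 20.7180+ 9)^2 = 4
Expand to Ax^2 + Bx + C = 0, where b-k = -11.718
A = 1+m^2 = 5.064256
B = 2(m(b-k) - h) = 2(2.0160*(-11.718) - 4) = -55.246976
C = h^2 + (b-k)^2 - r^2 = 16 + 137.311524 - 4 = 149.311524
disc = B^2-4AC = 3052.2284 - 3024.6071 = 27.6213
disc > 0

2 intersection points


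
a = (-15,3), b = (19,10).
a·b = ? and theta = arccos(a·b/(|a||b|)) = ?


a·b = -15*19 + 3*10 = -285 + 30 = -255
|a| = sqrt(225+9) = 15.2971
|b| = sqrt(361+100) = 21.4709
cos(theta) = -255/(sqrt(234)*sqrt(461)) = -255/sqrt(107874) = -0.776393
theta = arccos(-255/sqrt(107874)) = 140.9315 degrees

a·b = -255, theta = 140.9315 deg


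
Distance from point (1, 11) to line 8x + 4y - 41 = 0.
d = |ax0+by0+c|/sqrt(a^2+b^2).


|8*1 + 4*11 - 41| = |11| = 11
sqrt(64 + 16) = sqrt(80) = 8.9443
d = 11/sqrt(80) = 1.2298

1.2298


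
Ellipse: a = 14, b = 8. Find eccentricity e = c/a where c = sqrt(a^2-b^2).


c = sqrt(196-64) = sqrt(132) = 11.4891
e = c/a = sqrt(132)/14 = 0.8207

e = 0.8207


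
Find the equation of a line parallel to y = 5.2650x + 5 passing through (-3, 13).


Parallel lines have equal slopes.
m2 = 5.2650
b2 = 13 - 5.2650*(-3) = 28.7950

y = 5.2650x + 28.7950


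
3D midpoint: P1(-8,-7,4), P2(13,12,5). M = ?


Mx = (-8+13)/2 = 2.5000
My = (-7+12)/2 = 2.5000
Mz = (4+5)/2 = 4.5000

M = (2.5000, 2.5000, 4.5000)


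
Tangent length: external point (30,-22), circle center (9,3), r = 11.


d = sqrt((30-9)^2 + (-22-3)^2) = sqrt(441+625) = 32.6497
L = sqrt(1066.0000 - 121) = sqrt(945.0000) = 30.7409

30.7409


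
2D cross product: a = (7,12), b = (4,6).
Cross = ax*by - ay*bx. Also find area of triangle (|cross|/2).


cross = 7*6 - 12*4 = 42 - 48 = -6
Triangle area = |-6|/2 = 6/2 = 3.0000

cross = -6, triangle area = 3.0000


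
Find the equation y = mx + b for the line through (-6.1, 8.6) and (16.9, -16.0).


m = (-24.6)/(23.0) = -1.0696
b = y1 - m*x1 = 8.6 - (-24.6*(-6.1))/(23.0) = 8.6 - 6.5243 = 2.0757

y = -1.0696x + 2.0757


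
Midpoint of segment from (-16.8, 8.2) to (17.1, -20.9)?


Mx = (-16.8 + 17.1)/2 = 0.3/2 = 0.1500
My = (8.2 - 20.9)/2 = -12.7/2 = -6.3500

(0.1500, -6.3500)


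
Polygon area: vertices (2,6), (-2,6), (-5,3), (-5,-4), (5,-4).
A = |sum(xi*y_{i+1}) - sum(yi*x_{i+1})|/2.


sum(xi*y_{i+1}) = 2*6 - 2*3 - 5*(-4) - 5*(-4) + 5*6 = 76
sum(yi*x_{i+1}) = 6*(-2) + 6*(-5) + 3*(-5) - 4*5 - 4*2 = -85
Area = |76 + 85|/2 = 161/2 = 80.5000

80.5000 sq units


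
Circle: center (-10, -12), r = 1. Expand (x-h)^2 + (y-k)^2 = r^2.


(x+ 10)^2 + (y+ 12)^2 = 1^2
D = -2h = 20, E = -2k = 24
F = h^2+k^2-r^2 = 100+144-1 = 243

x^2 + y^2 + 20x + 24y + 243 = 0


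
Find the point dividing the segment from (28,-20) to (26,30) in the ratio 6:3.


Px = (6*26 + 3*28)/9 = 240/9 = 26.6667
Py = (6*30 + 3*(-20))/9 = 120/9 = 13.3333

P = (26.6667, 13.3333)


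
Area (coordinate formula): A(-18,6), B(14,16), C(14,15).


-18*(16-15) = -18
14*(15-6) = 126
14*(6-16) = -140
sum = -32
Area = |-32|/2 = 16.0000

16.0000 sq units


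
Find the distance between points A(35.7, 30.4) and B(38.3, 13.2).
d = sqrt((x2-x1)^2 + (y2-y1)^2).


dx = 38.3 - 35.7 = 2.6
dy = 13.2 - 30.4 = -17.2
d = sqrt(6.76 + 295.84) = sqrt(302.6) = 17.3954

17.3954


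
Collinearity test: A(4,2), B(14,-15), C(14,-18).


4*(-15+ 18) + 14*(-18-2) + 14*(2+ 15)
= 12 - 280 + 238 = -30

No, not collinear (determinant = -30)


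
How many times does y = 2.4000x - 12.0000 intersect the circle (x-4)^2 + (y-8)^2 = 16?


Substitute y = 2.4000x - 12.0000: (x-4)^2 + (2.4000x- 12.0000-8)^2 = 16
Expand to Ax^2 + Bx + C = 0, where b-k = -20
A = 1+m^2 = 6.76
B = 2(m(b-k) - h) = 2(2.4000*(-20) - 4) = -104
C = h^2 + (b-k)^2 - r^2 = 16 + 400 - 16 = 400
disc = B^2-4AC = 10816.0000 - 10816.0000 = 0
disc = 0

1 intersection point (tangent)


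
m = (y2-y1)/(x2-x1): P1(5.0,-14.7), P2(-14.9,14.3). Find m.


dy = 14.3 + 14.7 = 29.0
dx = -14.9 - 5.0 = -19.9
m = 29.0/(-19.9) = -1.4573

m = -1.4573


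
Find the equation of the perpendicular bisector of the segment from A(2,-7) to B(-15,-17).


Midpoint = (-6.5, -12)
Slope of AB = dy/dx = -10/(-17) = 0.5882
Perp slope = -dx/dy = -17/10 = -1.7000
b = My - (perp slope)*Mx = -12 + (-17*(-6.5))/(-10) = -12 - 11.0500 = -23.0500

y = -1.7000x - 23.0500


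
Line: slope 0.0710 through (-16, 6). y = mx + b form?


y - 6 = 0.0710(x + 16)
y = 0.0710x + 6 - 0.0710*(-16)
y = 0.0710x + 7.1360

y = 0.0710x + 7.1360


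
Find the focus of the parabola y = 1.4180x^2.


a = 1.4180
4a = 5.6720
focus = (0, 1/5.6720) = (0, 0.1763)

Focus = (0, 0.1763)


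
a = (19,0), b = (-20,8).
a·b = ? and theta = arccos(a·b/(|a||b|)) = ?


a·b = 19*(-20) + 0*8 = -380 + 0 = -380
|a| = sqrt(361+0) = 19.0000
|b| = sqrt(400+64) = 21.5407
cos(theta) = -380/(sqrt(361)*sqrt(464)) = -380/sqrt(167504) = -0.928477
theta = arccos(-380/sqrt(167504)) = 158.1986 degrees

a·b = -380, theta = 158.1986 deg


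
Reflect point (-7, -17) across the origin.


Reflection rule for origin: (-x, -y)
(-7, -17) -> (7, 17)

(7, 17)


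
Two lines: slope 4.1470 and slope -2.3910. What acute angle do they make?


m1-m2 = 6.538
1+m1*m2 = -8.915477
tan(theta) = |6.538/(-8.915477)| = 0.733331
theta = arctan(|6.538/(-8.915477)|) = 36.2538 degrees (acute angle)

36.2538 degrees


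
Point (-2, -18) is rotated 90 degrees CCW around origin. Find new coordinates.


cos(90) = 0, sin(90) = 1
x' = -2*0 + 18*1 = 18
y' = -2*1 - 18*0 = -2

(18, -2)


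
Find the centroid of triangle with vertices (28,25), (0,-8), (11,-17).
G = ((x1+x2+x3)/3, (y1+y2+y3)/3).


Gx = (28+0+11)/3 = 39/3 = 13.0000
Gy = (25- 8- 17)/3 = 0/3 = 0

G = (13.0000, 0)


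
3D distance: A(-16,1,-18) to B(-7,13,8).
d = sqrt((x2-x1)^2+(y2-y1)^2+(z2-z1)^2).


dx=9, dy=12, dz=26
d = sqrt(81+144+676) = sqrt(901) = 30.0167

30.0167


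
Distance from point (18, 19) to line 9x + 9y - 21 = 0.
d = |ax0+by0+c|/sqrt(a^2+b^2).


|9*18 + 9*19 - 21| = |312| = 312
sqrt(81 + 81) = sqrt(162) = 12.7279
d = 312/sqrt(162) = 24.5130

24.5130


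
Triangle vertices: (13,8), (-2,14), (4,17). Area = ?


13*(14-17) = -39
-2*(17-8) = -18
4*(8-14) = -24
sum = -81
Area = |-81|/2 = 40.5000

40.5000 sq units


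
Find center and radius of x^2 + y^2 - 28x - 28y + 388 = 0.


h = -D/2 = 28/2 = 14
k = -E/2 = 28/2 = 14
r^2 = h^2 + k^2 - F = 196 + 196 - 388 = 4
r = 2

Center (14, 14), radius = 2


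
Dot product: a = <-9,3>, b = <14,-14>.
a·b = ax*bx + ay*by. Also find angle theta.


a·b = -9*14 + 3*(-14) = -126 - 42 = -168
|a| = sqrt(81+9) = 9.4868
|b| = sqrt(196+196) = 19.7990
cos(theta) = -168/(sqrt(90)*sqrt(392)) = -168/sqrt(35280) = -0.894427
theta = arccos(-168/sqrt(35280)) = 153.4349 degrees

a·b = -168, theta = 153.4349 deg


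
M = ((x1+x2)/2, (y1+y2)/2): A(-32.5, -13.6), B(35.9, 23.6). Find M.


Mx = (-32.5 + 35.9)/2 = 3.4/2 = 1.7000
My = (-13.6 + 23.6)/2 = 10/2 = 5.0000

(1.7000, 5.0000)


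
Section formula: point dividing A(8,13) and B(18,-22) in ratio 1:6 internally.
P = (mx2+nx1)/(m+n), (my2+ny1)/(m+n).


Px = (1*18 + 6*8)/7 = 66/7 = 9.4286
Py = (1*(-22) + 6*13)/7 = 56/7 = 8.0000

P = (9.4286, 8.0000)


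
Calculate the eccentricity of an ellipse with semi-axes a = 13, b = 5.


c = sqrt(169-25) = sqrt(144) = 12.0000
e = c/a = 12/13 = 0.9231

e = 0.9231


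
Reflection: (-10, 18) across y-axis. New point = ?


Reflection rule for y-axis: (-x, y)
(-10, 18) -> (10, 18)

(10, 18)


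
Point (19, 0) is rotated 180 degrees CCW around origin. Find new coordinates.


cos(180) = -1, sin(180) = 0
x' = 19*(-1) - 0*0 = -19
y' = 19*0 + 0*(-1) = 0

(-19, 0)


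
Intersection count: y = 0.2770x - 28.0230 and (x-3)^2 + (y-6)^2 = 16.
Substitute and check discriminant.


Substitute y = 0.2770x - 28.0230: (x-3)^2 + (0.2770x- 28.0230-6)^2 = 16
Expand to Ax^2 + Bx + C = 0, where b-k = -34.023
A = 1+m^2 = 1.076729
B = 2(m(b-k) - h) = 2(0.2770*(-34.023) - 3) = -24.848742
C = h^2 + (b-k)^2 - r^2 = 9 + 1157.564529 - 16 = 1150.564529
disc = B^2-4AC = 617.4600 - 4955.3848 = -4337.9248
disc < 0

0 intersection points


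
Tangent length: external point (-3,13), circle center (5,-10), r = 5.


d = sqrt((-3-5)^2 + (13+ 10)^2) = sqrt(64+529) = 24.3516
L = sqrt(593.0000 - 25) = sqrt(568.0000) = 23.8328

23.8328


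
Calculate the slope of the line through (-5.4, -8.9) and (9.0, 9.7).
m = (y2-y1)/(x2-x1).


dy = 9.7 + 8.9 = 18.6
dx = 9.0 + 5.4 = 14.4
m = 18.6/14.4 = 1.2917

m = 1.2917


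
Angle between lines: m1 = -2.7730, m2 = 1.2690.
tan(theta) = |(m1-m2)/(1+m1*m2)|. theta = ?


m1-m2 = -4.042
1+m1*m2 = -2.518937
tan(theta) = |-4.042/(-2.518937)| = 1.604645
theta = arctan(|-4.042/(-2.518937)|) = 58.0692 degrees (acute angle)

58.0692 degrees


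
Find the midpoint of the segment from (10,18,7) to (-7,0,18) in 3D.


Mx = (10- 7)/2 = 1.5000
My = (18+0)/2 = 9.0000
Mz = (7+18)/2 = 12.5000

M = (1.5000, 9.0000, 12.5000)


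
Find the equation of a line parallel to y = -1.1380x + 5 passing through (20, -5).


Parallel lines have equal slopes.
m2 = -1.1380
b2 = -5 + 1.1380*20 = 17.7600

y = -1.1380x + 17.7600


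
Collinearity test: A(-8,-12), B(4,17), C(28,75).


-8*(17-75) + 4*(75+ 12) + 28*(-12-17)
= 464 + 348 - 812 = 0

Yes, collinear (determinant = 0)


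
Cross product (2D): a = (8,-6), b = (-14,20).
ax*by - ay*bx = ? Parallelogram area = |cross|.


cross = 8*20 + 6*(-14) = 160 - 84 = 76
Parallelogram area = |76| = 76

cross = 76, parallelogram area = 76


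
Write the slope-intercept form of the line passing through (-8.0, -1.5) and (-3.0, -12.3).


m = (-10.8)/(5.0) = -2.1600
b = y1 - m*x1 = -1.5 - (-10.8*(-8.0))/(5.0) = -1.5 - 17.2800 = -18.7800

y = -2.1600x - 18.7800


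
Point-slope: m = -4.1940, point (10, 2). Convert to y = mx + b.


y - 2 = -4.1940(x - 10)
y = -4.1940x + 2 + 4.1940*10
y = -4.1940x + 43.9400

y = -4.1940x + 43.9400


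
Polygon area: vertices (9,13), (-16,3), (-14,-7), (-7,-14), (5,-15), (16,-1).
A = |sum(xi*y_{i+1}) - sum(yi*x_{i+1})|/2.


sum(xi*y_{i+1}) = 9*3 - 16*(-7) - 14*(-14) - 7*(-15) + 5*(-1) + 16*13 = 643
sum(yi*x_{i+1}) = 13*(-16) + 3*(-14) - 7*(-7) - 14*5 - 15*16 - 1*9 = -520
Area = |643 + 520|/2 = 1163/2 = 581.5000

581.5000 sq units


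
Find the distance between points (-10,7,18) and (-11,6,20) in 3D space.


dx=-1, dy=-1, dz=2
d = sqrt(1+1+4) = sqrt(6) = 2.4495

2.4495


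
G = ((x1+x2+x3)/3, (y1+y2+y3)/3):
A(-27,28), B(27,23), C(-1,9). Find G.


Gx = (-27+27- 1)/3 = -1/3 = -0.3333
Gy = (28+23+9)/3 = 60/3 = 20.0000

G = (-0.3333, 20.0000)


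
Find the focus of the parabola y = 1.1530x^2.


a = 1.1530
4a = 4.6120
focus = (0, 1/4.6120) = (0, 0.2168)

Focus = (0, 0.2168)


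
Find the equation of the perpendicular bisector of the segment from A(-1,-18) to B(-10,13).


Midpoint = (-5.5, -2.5)
Slope of AB = dy/dx = 31/(-9) = -3.4444
Perp slope = -dx/dy = 9/31 = 0.2903
b = My - (perp slope)*Mx = -2.5 + (-9*(-5.5))/31 = -2.5 + 1.5968 = -0.9032

y = 0.2903x - 0.9032


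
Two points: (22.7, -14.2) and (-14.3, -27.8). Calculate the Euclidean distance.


dx = -14.3 - 22.7 = -37.0
dy = -27.8 + 14.2 = -13.6
d = sqrt(1369.0 + 184.96) = sqrt(1553.96) = 39.4203

39.4203


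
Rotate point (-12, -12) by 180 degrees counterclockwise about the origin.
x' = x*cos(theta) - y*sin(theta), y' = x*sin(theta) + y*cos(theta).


cos(180) = -1, sin(180) = 0
x' = -12*(-1) + 12*0 = 12
y' = -12*0 - 12*(-1) = 12

(12, 12)


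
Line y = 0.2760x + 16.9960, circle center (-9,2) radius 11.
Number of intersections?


Substitute y = 0.2760x + 16.9960: (x+ 9)^2 + (0.2760x+16.9960-2)^2 = 121
Expand to Ax^2 + Bx + C = 0, where b-k = 14.996
A = 1+m^2 = 1.076176
B = 2(m(b-k) - h) = 2(0.2760*14.996 + 9) = 26.277792
C = h^2 + (b-k)^2 - r^2 = 81 + 224.880016 - 121 = 184.880016
disc = B^2-4AC = 690.5224 - 795.8537 = -105.3313
disc < 0

0 intersection points


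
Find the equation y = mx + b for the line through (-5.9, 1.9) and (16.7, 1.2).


m = (-0.7)/(22.6) = -0.0310
b = y1 - m*x1 = 1.9 - (-0.7*(-5.9))/(22.6) = 1.9 - 0.1827 = 1.7173

y = -0.0310x + 1.7173


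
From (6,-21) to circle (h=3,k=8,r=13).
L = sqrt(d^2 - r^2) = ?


d = sqrt((6-3)^2 + (-21-8)^2) = sqrt(9+841) = 29.1548
L = sqrt(850.0000 - 169) = sqrt(681.0000) = 26.0960

26.0960


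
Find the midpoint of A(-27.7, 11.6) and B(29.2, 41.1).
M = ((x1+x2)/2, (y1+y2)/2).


Mx = (-27.7 + 29.2)/2 = 1.5/2 = 0.7500
My = (11.6 + 41.1)/2 = 52.7/2 = 26.3500

(0.7500, 26.3500)


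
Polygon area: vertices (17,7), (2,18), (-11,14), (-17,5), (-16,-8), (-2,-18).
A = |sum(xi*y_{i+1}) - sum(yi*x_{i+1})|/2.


sum(xi*y_{i+1}) = 17*18 + 2*14 - 11*5 - 17*(-8) - 16*(-18) - 2*7 = 689
sum(yi*x_{i+1}) = 7*2 + 18*(-11) + 14*(-17) + 5*(-16) - 8*(-2) - 18*17 = -792
Area = |689 + 792|/2 = 1481/2 = 740.5000

740.5000 sq units


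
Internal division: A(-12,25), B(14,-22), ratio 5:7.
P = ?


Px = (5*14 + 7*(-12))/12 = -14/12 = -1.1667
Py = (5*(-22) + 7*25)/12 = 65/12 = 5.4167

P = (-1.1667, 5.4167)


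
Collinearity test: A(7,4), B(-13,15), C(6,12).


7*(15-12) - 13*(12-4) + 6*(4-15)
= 21 - 104 - 66 = -149

No, not collinear (determinant = -149)


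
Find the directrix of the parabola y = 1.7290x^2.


a = 1.7290
1/(4a) = 0.1446
directrix: y = -0.1446 = -0.1446

y = -0.1446


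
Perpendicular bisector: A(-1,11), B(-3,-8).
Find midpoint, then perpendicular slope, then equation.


Midpoint = (-2, 1.5)
Slope of AB = dy/dx = -19/(-2) = 9.5000
Perp slope = -dx/dy = -2/19 = -0.1053
b = My - (perp slope)*Mx = 1.5 + (-2*(-2))/(-19) = 1.5 - 0.2105 = 1.2895

y = -0.1053x + 1.2895


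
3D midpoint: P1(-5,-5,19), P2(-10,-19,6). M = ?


Mx = (-5- 10)/2 = -7.5000
My = (-5- 19)/2 = -12.0000
Mz = (19+6)/2 = 12.5000

M = (-7.5000, -12.0000, 12.5000)


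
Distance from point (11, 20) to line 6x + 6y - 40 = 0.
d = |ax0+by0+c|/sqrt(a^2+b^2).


|6*11 + 6*20 - 40| = |146| = 146
sqrt(36 + 36) = sqrt(72) = 8.4853
d = 146/sqrt(72) = 17.2063

17.2063
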